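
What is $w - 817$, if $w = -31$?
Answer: $-848$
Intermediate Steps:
$w - 817 = -31 - 817 = -848$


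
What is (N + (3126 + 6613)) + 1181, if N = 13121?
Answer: 24041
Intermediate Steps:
(N + (3126 + 6613)) + 1181 = (13121 + (3126 + 6613)) + 1181 = (13121 + 9739) + 1181 = 22860 + 1181 = 24041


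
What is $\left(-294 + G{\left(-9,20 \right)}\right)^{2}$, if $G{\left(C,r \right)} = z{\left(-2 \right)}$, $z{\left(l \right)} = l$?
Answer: $87616$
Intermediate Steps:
$G{\left(C,r \right)} = -2$
$\left(-294 + G{\left(-9,20 \right)}\right)^{2} = \left(-294 - 2\right)^{2} = \left(-296\right)^{2} = 87616$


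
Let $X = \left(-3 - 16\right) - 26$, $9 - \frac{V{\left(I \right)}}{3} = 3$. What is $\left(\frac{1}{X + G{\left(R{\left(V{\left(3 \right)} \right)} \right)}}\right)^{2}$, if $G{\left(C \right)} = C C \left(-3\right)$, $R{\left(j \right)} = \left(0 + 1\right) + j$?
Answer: $\frac{1}{1272384} \approx 7.8593 \cdot 10^{-7}$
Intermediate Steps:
$V{\left(I \right)} = 18$ ($V{\left(I \right)} = 27 - 9 = 18$)
$R{\left(j \right)} = 1 + j$
$G{\left(C \right)} = - 3 C^{2}$ ($G{\left(C \right)} = C^{2} \left(-3\right) = - 3 C^{2}$)
$X = -45$ ($X = -19 - 26 = -45$)
$\left(\frac{1}{X + G{\left(R{\left(V{\left(3 \right)} \right)} \right)}}\right)^{2} = \left(\frac{1}{-45 - 3 \left(1 + 18\right)^{2}}\right)^{2} = \left(\frac{1}{-45 - 3 \cdot 19^{2}}\right)^{2} = \left(\frac{1}{-45 - 1083}\right)^{2} = \left(\frac{1}{-1128}\right)^{2} = \left(- \frac{1}{1128}\right)^{2} = \frac{1}{1272384}$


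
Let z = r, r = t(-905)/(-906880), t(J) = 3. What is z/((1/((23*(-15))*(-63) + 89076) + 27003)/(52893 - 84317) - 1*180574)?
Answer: 163224603/8909872219160812900 ≈ 1.8320e-11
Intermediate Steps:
r = -3/906880 (r = 3/(-906880) = 3*(-1/906880) = -3/906880 ≈ -3.3080e-6)
z = -3/906880 ≈ -3.3080e-6
z/((1/((23*(-15))*(-63) + 89076) + 27003)/(52893 - 84317) - 1*180574) = -3/(906880*((1/((23*(-15))*(-63) + 89076) + 27003)/(52893 - 84317) - 1*180574)) = -3/(906880*((1/(-345*(-63) + 89076) + 27003)/(-31424) - 180574)) = -3/(906880*((1/(21735 + 89076) + 27003)*(-1/31424) - 180574)) = -3/(906880*((1/110811 + 27003)*(-1/31424) - 180574)) = -3/(906880*((2992229434/110811)*(-1/31424) - 180574)) = -3/(906880*(-1496114717/1741062432 - 180574)) = -3/(906880*(-314392103710685/1741062432)) = -3/906880*(-1741062432/314392103710685) = 163224603/8909872219160812900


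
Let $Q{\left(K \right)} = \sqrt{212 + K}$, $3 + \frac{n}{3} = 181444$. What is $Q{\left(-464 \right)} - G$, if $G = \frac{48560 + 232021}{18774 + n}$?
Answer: $- \frac{93527}{187699} + 6 i \sqrt{7} \approx -0.49828 + 15.875 i$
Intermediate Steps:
$n = 544323$ ($n = -9 + 3 \cdot 181444 = -9 + 544332 = 544323$)
$G = \frac{93527}{187699}$ ($G = \frac{48560 + 232021}{18774 + 544323} = \frac{280581}{563097} = 280581 \cdot \frac{1}{563097} = \frac{93527}{187699} \approx 0.49828$)
$Q{\left(-464 \right)} - G = \sqrt{212 - 464} - \frac{93527}{187699} = \sqrt{-252} - \frac{93527}{187699} = 6 i \sqrt{7} - \frac{93527}{187699} = - \frac{93527}{187699} + 6 i \sqrt{7}$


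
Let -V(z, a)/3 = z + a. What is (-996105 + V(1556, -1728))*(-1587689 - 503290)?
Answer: 2081755691631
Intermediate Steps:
V(z, a) = -3*a - 3*z (V(z, a) = -3*(z + a) = -3*(a + z) = -3*a - 3*z)
(-996105 + V(1556, -1728))*(-1587689 - 503290) = (-996105 + (-3*(-1728) - 3*1556))*(-1587689 - 503290) = (-996105 + (5184 - 4668))*(-2090979) = (-996105 + 516)*(-2090979) = -995589*(-2090979) = 2081755691631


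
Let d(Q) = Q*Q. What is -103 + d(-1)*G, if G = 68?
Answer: -35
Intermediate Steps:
d(Q) = Q²
-103 + d(-1)*G = -103 + (-1)²*68 = -103 + 1*68 = -103 + 68 = -35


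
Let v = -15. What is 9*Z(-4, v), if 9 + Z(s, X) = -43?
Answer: -468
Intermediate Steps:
Z(s, X) = -52 (Z(s, X) = -9 - 43 = -52)
9*Z(-4, v) = 9*(-52) = -468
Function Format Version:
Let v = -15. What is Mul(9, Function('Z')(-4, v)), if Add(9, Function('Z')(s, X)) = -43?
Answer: -468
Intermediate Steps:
Function('Z')(s, X) = -52 (Function('Z')(s, X) = Add(-9, -43) = -52)
Mul(9, Function('Z')(-4, v)) = Mul(9, -52) = -468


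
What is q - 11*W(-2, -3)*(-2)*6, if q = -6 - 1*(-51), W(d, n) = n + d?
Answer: -615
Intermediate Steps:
W(d, n) = d + n
q = 45 (q = -6 + 51 = 45)
q - 11*W(-2, -3)*(-2)*6 = 45 - 11*(-2 - 3)*(-2)*6 = 45 - 11*(-5*(-2))*6 = 45 - 110*6 = 45 - 11*60 = 45 - 660 = -615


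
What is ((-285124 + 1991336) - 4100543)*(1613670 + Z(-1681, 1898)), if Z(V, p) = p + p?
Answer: -3872748985246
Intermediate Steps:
Z(V, p) = 2*p
((-285124 + 1991336) - 4100543)*(1613670 + Z(-1681, 1898)) = ((-285124 + 1991336) - 4100543)*(1613670 + 2*1898) = (1706212 - 4100543)*(1613670 + 3796) = -2394331*1617466 = -3872748985246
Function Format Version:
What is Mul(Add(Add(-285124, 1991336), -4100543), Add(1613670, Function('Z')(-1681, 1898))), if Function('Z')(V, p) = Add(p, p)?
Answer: -3872748985246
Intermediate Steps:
Function('Z')(V, p) = Mul(2, p)
Mul(Add(Add(-285124, 1991336), -4100543), Add(1613670, Function('Z')(-1681, 1898))) = Mul(Add(Add(-285124, 1991336), -4100543), Add(1613670, Mul(2, 1898))) = Mul(Add(1706212, -4100543), Add(1613670, 3796)) = Mul(-2394331, 1617466) = -3872748985246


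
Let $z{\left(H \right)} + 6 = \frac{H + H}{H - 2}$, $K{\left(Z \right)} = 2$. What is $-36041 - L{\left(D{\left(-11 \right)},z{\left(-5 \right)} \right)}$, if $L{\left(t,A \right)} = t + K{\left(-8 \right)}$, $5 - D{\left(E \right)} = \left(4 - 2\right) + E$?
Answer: $-36057$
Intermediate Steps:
$D{\left(E \right)} = 3 - E$ ($D{\left(E \right)} = 5 - \left(\left(4 - 2\right) + E\right) = 5 - \left(2 + E\right) = 3 - E$)
$z{\left(H \right)} = -6 + \frac{2 H}{-2 + H}$ ($z{\left(H \right)} = -6 + \frac{H + H}{H - 2} = -6 + \frac{2 H}{-2 + H}$)
$L{\left(t,A \right)} = 2 + t$ ($L{\left(t,A \right)} = t + 2 = 2 + t$)
$-36041 - L{\left(D{\left(-11 \right)},z{\left(-5 \right)} \right)} = -36041 - \left(2 + \left(3 - -11\right)\right) = -36041 - \left(2 + \left(3 + 11\right)\right) = -36041 - \left(2 + 14\right) = -36041 - 16 = -36057$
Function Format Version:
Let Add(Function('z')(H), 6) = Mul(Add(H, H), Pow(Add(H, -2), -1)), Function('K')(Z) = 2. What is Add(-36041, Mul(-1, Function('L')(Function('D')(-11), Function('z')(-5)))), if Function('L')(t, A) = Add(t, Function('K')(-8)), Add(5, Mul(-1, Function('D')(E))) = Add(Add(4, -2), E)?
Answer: -36057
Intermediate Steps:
Function('D')(E) = Add(3, Mul(-1, E)) (Function('D')(E) = Add(5, Mul(-1, Add(Add(4, -2), E))) = Add(5, Mul(-1, Add(2, E))) = Add(5, Add(-2, Mul(-1, E))) = Add(3, Mul(-1, E)))
Function('z')(H) = Add(-6, Mul(2, H, Pow(Add(-2, H), -1))) (Function('z')(H) = Add(-6, Mul(Add(H, H), Pow(Add(H, -2), -1))) = Add(-6, Mul(Mul(2, H), Pow(Add(-2, H), -1))) = Add(-6, Mul(2, H, Pow(Add(-2, H), -1))))
Function('L')(t, A) = Add(2, t) (Function('L')(t, A) = Add(t, 2) = Add(2, t))
Add(-36041, Mul(-1, Function('L')(Function('D')(-11), Function('z')(-5)))) = Add(-36041, Mul(-1, Add(2, Add(3, Mul(-1, -11))))) = Add(-36041, Mul(-1, Add(2, Add(3, 11)))) = Add(-36041, Mul(-1, Add(2, 14))) = Add(-36041, Mul(-1, 16)) = Add(-36041, -16) = -36057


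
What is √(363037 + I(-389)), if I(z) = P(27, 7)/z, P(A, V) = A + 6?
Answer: 4*√3433444315/389 ≈ 602.53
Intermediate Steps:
P(A, V) = 6 + A
I(z) = 33/z (I(z) = (6 + 27)/z = 33/z)
√(363037 + I(-389)) = √(363037 + 33/(-389)) = √(363037 + 33*(-1/389)) = √(363037 - 33/389) = √(141221360/389) = 4*√3433444315/389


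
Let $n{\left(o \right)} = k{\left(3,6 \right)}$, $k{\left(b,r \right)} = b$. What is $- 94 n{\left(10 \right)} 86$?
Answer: $-24252$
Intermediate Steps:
$n{\left(o \right)} = 3$
$- 94 n{\left(10 \right)} 86 = \left(-94\right) 3 \cdot 86 = \left(-282\right) 86 = -24252$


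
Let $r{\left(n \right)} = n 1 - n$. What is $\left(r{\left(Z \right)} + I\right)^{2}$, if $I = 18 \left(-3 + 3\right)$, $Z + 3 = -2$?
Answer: $0$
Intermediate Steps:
$Z = -5$ ($Z = -3 - 2 = -5$)
$r{\left(n \right)} = 0$ ($r{\left(n \right)} = n - n = 0$)
$I = 0$ ($I = 18 \cdot 0 = 0$)
$\left(r{\left(Z \right)} + I\right)^{2} = \left(0 + 0\right)^{2} = 0^{2} = 0$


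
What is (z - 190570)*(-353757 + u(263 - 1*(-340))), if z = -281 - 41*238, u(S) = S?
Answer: 70845870786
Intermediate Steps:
z = -10039 (z = -281 - 9758 = -10039)
(z - 190570)*(-353757 + u(263 - 1*(-340))) = (-10039 - 190570)*(-353757 + (263 - 1*(-340))) = -200609*(-353757 + (263 + 340)) = -200609*(-353757 + 603) = -200609*(-353154) = 70845870786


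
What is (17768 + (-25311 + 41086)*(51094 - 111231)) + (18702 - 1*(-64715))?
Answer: -948559990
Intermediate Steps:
(17768 + (-25311 + 41086)*(51094 - 111231)) + (18702 - 1*(-64715)) = (17768 + 15775*(-60137)) + (18702 + 64715) = (17768 - 948661175) + 83417 = -948643407 + 83417 = -948559990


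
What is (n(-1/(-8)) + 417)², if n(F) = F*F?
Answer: 712302721/4096 ≈ 1.7390e+5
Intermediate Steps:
n(F) = F²
(n(-1/(-8)) + 417)² = ((-1/(-8))² + 417)² = ((-1*(-⅛))² + 417)² = ((⅛)² + 417)² = (1/64 + 417)² = (26689/64)² = 712302721/4096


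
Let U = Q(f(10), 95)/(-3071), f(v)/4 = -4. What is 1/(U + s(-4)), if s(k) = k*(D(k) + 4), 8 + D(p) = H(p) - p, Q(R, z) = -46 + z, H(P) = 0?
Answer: -3071/49 ≈ -62.673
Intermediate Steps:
f(v) = -16 (f(v) = 4*(-4) = -16)
D(p) = -8 - p (D(p) = -8 + (0 - p) = -8 - p)
s(k) = k*(-4 - k) (s(k) = k*((-8 - k) + 4) = k*(-4 - k))
U = -49/3071 (U = (-46 + 95)/(-3071) = 49*(-1/3071) = -49/3071 ≈ -0.015956)
1/(U + s(-4)) = 1/(-49/3071 - 1*(-4)*(4 - 4)) = 1/(-49/3071 - 1*(-4)*0) = 1/(-49/3071 + 0) = 1/(-49/3071) = -3071/49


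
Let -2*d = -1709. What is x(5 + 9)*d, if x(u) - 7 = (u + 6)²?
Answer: 695563/2 ≈ 3.4778e+5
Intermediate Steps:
d = 1709/2 (d = -½*(-1709) = 1709/2 ≈ 854.50)
x(u) = 7 + (6 + u)² (x(u) = 7 + (u + 6)² = 7 + (6 + u)²)
x(5 + 9)*d = (7 + (6 + (5 + 9))²)*(1709/2) = (7 + (6 + 14)²)*(1709/2) = (7 + 20²)*(1709/2) = (7 + 400)*(1709/2) = 407*(1709/2) = 695563/2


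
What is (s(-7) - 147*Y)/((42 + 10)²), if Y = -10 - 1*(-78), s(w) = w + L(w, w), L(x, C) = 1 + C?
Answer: -10009/2704 ≈ -3.7016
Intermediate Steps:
s(w) = 1 + 2*w (s(w) = w + (1 + w) = 1 + 2*w)
Y = 68 (Y = -10 + 78 = 68)
(s(-7) - 147*Y)/((42 + 10)²) = ((1 + 2*(-7)) - 147*68)/((42 + 10)²) = ((1 - 14) - 9996)/(52²) = (-13 - 9996)/2704 = -10009*1/2704 = -10009/2704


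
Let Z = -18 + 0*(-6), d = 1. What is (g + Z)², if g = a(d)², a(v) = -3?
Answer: 81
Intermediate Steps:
g = 9 (g = (-3)² = 9)
Z = -18 (Z = -18 + 0 = -18)
(g + Z)² = (9 - 18)² = (-9)² = 81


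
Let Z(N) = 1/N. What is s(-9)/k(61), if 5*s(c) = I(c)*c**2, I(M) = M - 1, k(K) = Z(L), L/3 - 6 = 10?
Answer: -7776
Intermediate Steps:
L = 48 (L = 18 + 3*10 = 18 + 30 = 48)
k(K) = 1/48
I(M) = -1 + M
s(c) = c**2*(-1 + c)/5 (s(c) = ((-1 + c)*c**2)/5 = (c**2*(-1 + c))/5 = c**2*(-1 + c)/5)
s(-9)/k(61) = ((1/5)*(-9)**2*(-1 - 9))/(1/48) = ((1/5)*81*(-10))*48 = -162*48 = -7776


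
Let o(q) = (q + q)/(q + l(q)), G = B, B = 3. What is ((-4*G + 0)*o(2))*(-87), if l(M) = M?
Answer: 1044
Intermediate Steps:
G = 3
o(q) = 1 (o(q) = (q + q)/(q + q) = (2*q)/((2*q)) = (2*q)*(1/(2*q)) = 1)
((-4*G + 0)*o(2))*(-87) = ((-4*3 + 0)*1)*(-87) = ((-12 + 0)*1)*(-87) = -12*1*(-87) = -12*(-87) = 1044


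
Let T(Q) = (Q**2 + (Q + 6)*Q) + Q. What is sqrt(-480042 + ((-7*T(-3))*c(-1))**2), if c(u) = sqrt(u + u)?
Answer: 6*I*sqrt(13359) ≈ 693.49*I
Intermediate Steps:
c(u) = sqrt(2)*sqrt(u) (c(u) = sqrt(2*u) = sqrt(2)*sqrt(u))
T(Q) = Q + Q**2 + Q*(6 + Q) (T(Q) = (Q**2 + (6 + Q)*Q) + Q = (Q**2 + Q*(6 + Q)) + Q = Q + Q**2 + Q*(6 + Q))
sqrt(-480042 + ((-7*T(-3))*c(-1))**2) = sqrt(-480042 + ((-(-21)*(7 + 2*(-3)))*(sqrt(2)*sqrt(-1)))**2) = sqrt(-480042 + ((-(-21)*(7 - 6))*(sqrt(2)*I))**2) = sqrt(-480042 + ((-(-21))*(I*sqrt(2)))**2) = sqrt(-480042 + ((-7*(-3))*(I*sqrt(2)))**2) = sqrt(-480042 + (21*(I*sqrt(2)))**2) = sqrt(-480042 + (21*I*sqrt(2))**2) = sqrt(-480042 - 882) = sqrt(-480924) = 6*I*sqrt(13359)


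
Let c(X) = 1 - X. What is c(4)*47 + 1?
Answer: -140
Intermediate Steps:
c(4)*47 + 1 = (1 - 1*4)*47 + 1 = (1 - 4)*47 + 1 = -3*47 + 1 = -141 + 1 = -140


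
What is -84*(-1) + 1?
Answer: 85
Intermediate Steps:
-84*(-1) + 1 = -14*(-6) + 1 = 84 + 1 = 85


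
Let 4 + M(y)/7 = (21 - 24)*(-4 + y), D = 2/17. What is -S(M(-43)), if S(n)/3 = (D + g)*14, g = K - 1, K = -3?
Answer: 2772/17 ≈ 163.06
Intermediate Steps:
D = 2/17 (D = 2*(1/17) = 2/17 ≈ 0.11765)
g = -4 (g = -3 - 1 = -4)
M(y) = 56 - 21*y (M(y) = -28 + 7*((21 - 24)*(-4 + y)) = -28 + 7*(-3*(-4 + y)) = -28 + 7*(12 - 3*y) = -28 + (84 - 21*y) = 56 - 21*y)
S(n) = -2772/17 (S(n) = 3*((2/17 - 4)*14) = 3*(-66/17*14) = 3*(-924/17) = -2772/17)
-S(M(-43)) = -1*(-2772/17) = 2772/17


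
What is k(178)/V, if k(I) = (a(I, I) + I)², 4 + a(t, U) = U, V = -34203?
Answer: -123904/34203 ≈ -3.6226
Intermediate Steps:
a(t, U) = -4 + U
k(I) = (-4 + 2*I)² (k(I) = ((-4 + I) + I)² = (-4 + 2*I)²)
k(178)/V = (4*(-2 + 178)²)/(-34203) = (4*176²)*(-1/34203) = (4*30976)*(-1/34203) = 123904*(-1/34203) = -123904/34203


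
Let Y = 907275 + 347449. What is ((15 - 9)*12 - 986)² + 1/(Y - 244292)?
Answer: 844110851073/1010432 ≈ 8.3540e+5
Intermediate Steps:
Y = 1254724
((15 - 9)*12 - 986)² + 1/(Y - 244292) = ((15 - 9)*12 - 986)² + 1/(1254724 - 244292) = (6*12 - 986)² + 1/1010432 = (72 - 986)² + 1/1010432 = (-914)² + 1/1010432 = 835396 + 1/1010432 = 844110851073/1010432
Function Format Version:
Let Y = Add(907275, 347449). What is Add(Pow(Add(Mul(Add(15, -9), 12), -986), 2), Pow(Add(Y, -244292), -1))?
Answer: Rational(844110851073, 1010432) ≈ 8.3540e+5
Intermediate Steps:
Y = 1254724
Add(Pow(Add(Mul(Add(15, -9), 12), -986), 2), Pow(Add(Y, -244292), -1)) = Add(Pow(Add(Mul(Add(15, -9), 12), -986), 2), Pow(Add(1254724, -244292), -1)) = Add(Pow(Add(Mul(6, 12), -986), 2), Pow(1010432, -1)) = Add(Pow(Add(72, -986), 2), Rational(1, 1010432)) = Add(Pow(-914, 2), Rational(1, 1010432)) = Add(835396, Rational(1, 1010432)) = Rational(844110851073, 1010432)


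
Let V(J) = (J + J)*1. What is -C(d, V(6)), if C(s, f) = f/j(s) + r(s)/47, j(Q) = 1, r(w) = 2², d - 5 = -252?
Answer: -568/47 ≈ -12.085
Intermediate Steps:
d = -247 (d = 5 - 252 = -247)
r(w) = 4
V(J) = 2*J (V(J) = (2*J)*1 = 2*J)
C(s, f) = 4/47 + f (C(s, f) = f/1 + 4/47 = f*1 + 4*(1/47) = f + 4/47 = 4/47 + f)
-C(d, V(6)) = -(4/47 + 2*6) = -(4/47 + 12) = -1*568/47 = -568/47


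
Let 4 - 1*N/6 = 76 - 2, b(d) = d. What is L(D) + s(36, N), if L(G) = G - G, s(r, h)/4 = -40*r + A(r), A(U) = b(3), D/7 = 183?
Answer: -5748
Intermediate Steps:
D = 1281 (D = 7*183 = 1281)
A(U) = 3
N = -420 (N = 24 - 6*(76 - 2) = 24 - 6*74 = 24 - 444 = -420)
s(r, h) = 12 - 160*r (s(r, h) = 4*(-40*r + 3) = 4*(3 - 40*r) = 12 - 160*r)
L(G) = 0
L(D) + s(36, N) = 0 + (12 - 160*36) = 0 + (12 - 5760) = 0 - 5748 = -5748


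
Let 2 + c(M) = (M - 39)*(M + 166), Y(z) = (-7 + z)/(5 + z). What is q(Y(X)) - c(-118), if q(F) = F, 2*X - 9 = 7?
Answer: 97995/13 ≈ 7538.1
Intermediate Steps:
X = 8 (X = 9/2 + (1/2)*7 = 9/2 + 7/2 = 8)
Y(z) = (-7 + z)/(5 + z)
c(M) = -2 + (-39 + M)*(166 + M) (c(M) = -2 + (M - 39)*(M + 166) = -2 + (-39 + M)*(166 + M))
q(Y(X)) - c(-118) = (-7 + 8)/(5 + 8) - (-6476 + (-118)**2 + 127*(-118)) = 1/13 - (-6476 + 13924 - 14986) = (1/13)*1 - 1*(-7538) = 1/13 + 7538 = 97995/13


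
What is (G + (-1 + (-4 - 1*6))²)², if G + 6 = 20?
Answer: 18225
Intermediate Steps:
G = 14 (G = -6 + 20 = 14)
(G + (-1 + (-4 - 1*6))²)² = (14 + (-1 + (-4 - 1*6))²)² = (14 + (-1 + (-4 - 6))²)² = (14 + (-1 - 10)²)² = (14 + (-11)²)² = (14 + 121)² = 135² = 18225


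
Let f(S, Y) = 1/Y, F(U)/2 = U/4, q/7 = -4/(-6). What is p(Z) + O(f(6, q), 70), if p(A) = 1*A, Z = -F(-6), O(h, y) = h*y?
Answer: 18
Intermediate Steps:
q = 14/3 (q = 7*(-4/(-6)) = 7*(-4*(-⅙)) = 7*(⅔) = 14/3 ≈ 4.6667)
F(U) = U/2 (F(U) = 2*(U/4) = U/2)
Z = 3 (Z = -(-6)/2 = -1*(-3) = 3)
p(A) = A
p(Z) + O(f(6, q), 70) = 3 + 70/(14/3) = 3 + (3/14)*70 = 3 + 15 = 18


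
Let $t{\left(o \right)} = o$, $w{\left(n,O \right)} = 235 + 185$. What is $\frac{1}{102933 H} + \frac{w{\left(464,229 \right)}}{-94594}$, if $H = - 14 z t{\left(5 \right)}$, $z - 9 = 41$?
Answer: $- \frac{75655802297}{17039477353500} \approx -0.00444$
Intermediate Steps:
$w{\left(n,O \right)} = 420$
$z = 50$ ($z = 9 + 41 = 50$)
$H = -3500$ ($H = \left(-14\right) 50 \cdot 5 = \left(-700\right) 5 = -3500$)
$\frac{1}{102933 H} + \frac{w{\left(464,229 \right)}}{-94594} = \frac{1}{102933 \left(-3500\right)} + \frac{420}{-94594} = \frac{1}{102933} \left(- \frac{1}{3500}\right) + 420 \left(- \frac{1}{94594}\right) = - \frac{1}{360265500} - \frac{210}{47297} = - \frac{75655802297}{17039477353500}$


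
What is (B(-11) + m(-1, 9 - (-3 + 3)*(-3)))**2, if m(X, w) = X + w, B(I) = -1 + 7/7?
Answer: 64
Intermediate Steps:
B(I) = 0 (B(I) = -1 + 7*(1/7) = -1 + 1 = 0)
(B(-11) + m(-1, 9 - (-3 + 3)*(-3)))**2 = (0 + (-1 + (9 - (-3 + 3)*(-3))))**2 = (0 + (-1 + (9 - 0*(-3))))**2 = (0 + (-1 + (9 - 1*0)))**2 = (0 + (-1 + (9 + 0)))**2 = (0 + (-1 + 9))**2 = (0 + 8)**2 = 8**2 = 64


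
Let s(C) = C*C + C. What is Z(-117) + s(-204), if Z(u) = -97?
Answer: 41315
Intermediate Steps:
s(C) = C + C² (s(C) = C² + C = C + C²)
Z(-117) + s(-204) = -97 - 204*(1 - 204) = -97 - 204*(-203) = -97 + 41412 = 41315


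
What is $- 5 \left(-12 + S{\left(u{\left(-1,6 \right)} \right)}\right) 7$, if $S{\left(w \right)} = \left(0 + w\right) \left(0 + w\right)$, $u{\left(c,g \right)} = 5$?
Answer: $-455$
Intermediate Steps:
$S{\left(w \right)} = w^{2}$ ($S{\left(w \right)} = w w = w^{2}$)
$- 5 \left(-12 + S{\left(u{\left(-1,6 \right)} \right)}\right) 7 = - 5 \left(-12 + 5^{2}\right) 7 = - 5 \left(-12 + 25\right) 7 = - 5 \cdot 13 \cdot 7 = \left(-5\right) 91 = -455$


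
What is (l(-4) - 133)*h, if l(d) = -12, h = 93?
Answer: -13485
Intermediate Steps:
(l(-4) - 133)*h = (-12 - 133)*93 = -145*93 = -13485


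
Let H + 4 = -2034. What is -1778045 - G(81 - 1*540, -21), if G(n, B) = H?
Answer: -1776007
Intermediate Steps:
H = -2038 (H = -4 - 2034 = -2038)
G(n, B) = -2038
-1778045 - G(81 - 1*540, -21) = -1778045 - 1*(-2038) = -1778045 + 2038 = -1776007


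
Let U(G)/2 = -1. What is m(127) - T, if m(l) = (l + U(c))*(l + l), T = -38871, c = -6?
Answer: 70621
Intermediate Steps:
U(G) = -2 (U(G) = 2*(-1) = -2)
m(l) = 2*l*(-2 + l) (m(l) = (l - 2)*(l + l) = (-2 + l)*(2*l) = 2*l*(-2 + l))
m(127) - T = 2*127*(-2 + 127) - 1*(-38871) = 2*127*125 + 38871 = 31750 + 38871 = 70621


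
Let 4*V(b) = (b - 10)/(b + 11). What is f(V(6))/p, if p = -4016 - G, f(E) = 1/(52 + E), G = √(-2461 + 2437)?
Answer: -8534/1780158905 + 17*I*√6/7120635620 ≈ -4.794e-6 + 5.848e-9*I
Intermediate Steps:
V(b) = (-10 + b)/(4*(11 + b)) (V(b) = ((b - 10)/(b + 11))/4 = ((-10 + b)/(11 + b))/4 = (-10 + b)/(4*(11 + b)))
G = 2*I*√6 (G = √(-24) = 2*I*√6 ≈ 4.899*I)
p = -4016 - 2*I*√6 ≈ -4016.0 - 4.899*I
f(V(6))/p = 1/((52 + (-10 + 6)/(4*(11 + 6)))*(-4016 - 2*I*√6)) = 1/((52 + (¼)*(-4)/17)*(-4016 - 2*I*√6)) = 1/((52 + (¼)*(1/17)*(-4))*(-4016 - 2*I*√6)) = 1/((52 - 1/17)*(-4016 - 2*I*√6)) = 1/((883/17)*(-4016 - 2*I*√6)) = 17/(883*(-4016 - 2*I*√6))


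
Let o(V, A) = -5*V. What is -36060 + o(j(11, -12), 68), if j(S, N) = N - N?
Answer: -36060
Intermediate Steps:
j(S, N) = 0
-36060 + o(j(11, -12), 68) = -36060 - 5*0 = -36060 + 0 = -36060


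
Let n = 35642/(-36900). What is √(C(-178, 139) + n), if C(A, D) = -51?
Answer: I*√78619222/1230 ≈ 7.2087*I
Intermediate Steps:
n = -17821/18450 (n = 35642*(-1/36900) = -17821/18450 ≈ -0.96591)
√(C(-178, 139) + n) = √(-51 - 17821/18450) = √(-958771/18450) = I*√78619222/1230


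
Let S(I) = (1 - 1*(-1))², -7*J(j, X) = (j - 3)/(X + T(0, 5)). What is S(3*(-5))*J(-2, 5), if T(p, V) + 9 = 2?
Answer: -10/7 ≈ -1.4286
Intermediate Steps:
T(p, V) = -7 (T(p, V) = -9 + 2 = -7)
J(j, X) = -(-3 + j)/(7*(-7 + X)) (J(j, X) = -(j - 3)/(7*(X - 7)) = -(-3 + j)/(7*(-7 + X)))
S(I) = 4 (S(I) = (1 + 1)² = 2² = 4)
S(3*(-5))*J(-2, 5) = 4*((3 - 1*(-2))/(7*(-7 + 5))) = 4*((⅐)*(3 + 2)/(-2)) = 4*((⅐)*(-½)*5) = 4*(-5/14) = -10/7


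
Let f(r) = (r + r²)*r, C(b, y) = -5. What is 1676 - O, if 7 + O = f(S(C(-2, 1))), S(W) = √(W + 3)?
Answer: 1685 + 2*I*√2 ≈ 1685.0 + 2.8284*I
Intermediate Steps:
S(W) = √(3 + W)
f(r) = r*(r + r²)
O = -9 - 2*I*√2 (O = -7 + (√(3 - 5))²*(1 + √(3 - 5)) = -7 + (√(-2))²*(1 + √(-2)) = -7 + (I*√2)²*(1 + I*√2) = -7 - 2*(1 + I*√2) = -7 + (-2 - 2*I*√2) = -9 - 2*I*√2 ≈ -9.0 - 2.8284*I)
1676 - O = 1676 - (-9 - 2*I*√2) = 1676 + (9 + 2*I*√2) = 1685 + 2*I*√2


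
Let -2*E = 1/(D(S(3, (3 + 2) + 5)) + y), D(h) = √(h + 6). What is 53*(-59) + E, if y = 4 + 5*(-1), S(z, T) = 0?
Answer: -31271/10 - √6/10 ≈ -3127.3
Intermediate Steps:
y = -1 (y = 4 - 5 = -1)
D(h) = √(6 + h)
E = -1/(2*(-1 + √6)) (E = -1/(2*(√(6 + 0) - 1)) = -1/(2*(√6 - 1)) = -1/(2*(-1 + √6)) ≈ -0.34495)
53*(-59) + E = 53*(-59) + (-⅒ - √6/10) = -3127 + (-⅒ - √6/10) = -31271/10 - √6/10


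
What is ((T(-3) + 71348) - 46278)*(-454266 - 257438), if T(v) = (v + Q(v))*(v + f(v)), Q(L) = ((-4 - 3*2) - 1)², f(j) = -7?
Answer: -17002608560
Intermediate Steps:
Q(L) = 121 (Q(L) = ((-4 - 6) - 1)² = (-10 - 1)² = (-11)² = 121)
T(v) = (-7 + v)*(121 + v) (T(v) = (v + 121)*(v - 7) = (121 + v)*(-7 + v) = (-7 + v)*(121 + v))
((T(-3) + 71348) - 46278)*(-454266 - 257438) = (((-847 + (-3)² + 114*(-3)) + 71348) - 46278)*(-454266 - 257438) = (((-847 + 9 - 342) + 71348) - 46278)*(-711704) = ((-1180 + 71348) - 46278)*(-711704) = (70168 - 46278)*(-711704) = 23890*(-711704) = -17002608560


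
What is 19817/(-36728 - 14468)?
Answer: -19817/51196 ≈ -0.38708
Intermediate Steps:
19817/(-36728 - 14468) = 19817/(-51196) = 19817*(-1/51196) = -19817/51196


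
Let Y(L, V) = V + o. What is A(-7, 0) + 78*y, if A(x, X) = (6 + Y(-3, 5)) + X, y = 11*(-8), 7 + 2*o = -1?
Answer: -6857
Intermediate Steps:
o = -4 (o = -7/2 + (½)*(-1) = -7/2 - ½ = -4)
y = -88
Y(L, V) = -4 + V (Y(L, V) = V - 4 = -4 + V)
A(x, X) = 7 + X (A(x, X) = (6 + (-4 + 5)) + X = (6 + 1) + X = 7 + X)
A(-7, 0) + 78*y = (7 + 0) + 78*(-88) = 7 - 6864 = -6857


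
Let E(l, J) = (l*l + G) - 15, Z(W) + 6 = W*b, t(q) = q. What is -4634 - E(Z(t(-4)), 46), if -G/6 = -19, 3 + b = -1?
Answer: -4833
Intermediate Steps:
b = -4 (b = -3 - 1 = -4)
G = 114 (G = -6*(-19) = 114)
Z(W) = -6 - 4*W (Z(W) = -6 + W*(-4) = -6 - 4*W)
E(l, J) = 99 + l**2 (E(l, J) = (l*l + 114) - 15 = (l**2 + 114) - 15 = (114 + l**2) - 15 = 99 + l**2)
-4634 - E(Z(t(-4)), 46) = -4634 - (99 + (-6 - 4*(-4))**2) = -4634 - (99 + (-6 + 16)**2) = -4634 - (99 + 10**2) = -4634 - (99 + 100) = -4634 - 1*199 = -4634 - 199 = -4833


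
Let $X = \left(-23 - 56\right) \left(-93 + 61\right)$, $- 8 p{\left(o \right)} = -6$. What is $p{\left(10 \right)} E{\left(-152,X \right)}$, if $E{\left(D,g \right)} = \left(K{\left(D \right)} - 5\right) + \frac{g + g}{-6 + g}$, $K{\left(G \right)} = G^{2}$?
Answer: $\frac{87391101}{5044} \approx 17326.0$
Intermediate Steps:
$p{\left(o \right)} = \frac{3}{4}$ ($p{\left(o \right)} = \left(- \frac{1}{8}\right) \left(-6\right) = \frac{3}{4}$)
$X = 2528$ ($X = \left(-79\right) \left(-32\right) = 2528$)
$E{\left(D,g \right)} = -5 + D^{2} + \frac{2 g}{-6 + g}$ ($E{\left(D,g \right)} = \left(D^{2} - 5\right) + \frac{g + g}{-6 + g} = \left(-5 + D^{2}\right) + \frac{2 g}{-6 + g} = -5 + D^{2} + \frac{2 g}{-6 + g}$)
$p{\left(10 \right)} E{\left(-152,X \right)} = \frac{3 \frac{30 - 6 \left(-152\right)^{2} - 7584 + 2528 \left(-152\right)^{2}}{-6 + 2528}}{4} = \frac{3 \frac{30 - 138624 - 7584 + 2528 \cdot 23104}{2522}}{4} = \frac{3 \frac{30 - 138624 - 7584 + 58406912}{2522}}{4} = \frac{3 \cdot \frac{1}{2522} \cdot 58260734}{4} = \frac{3}{4} \cdot \frac{29130367}{1261} = \frac{87391101}{5044}$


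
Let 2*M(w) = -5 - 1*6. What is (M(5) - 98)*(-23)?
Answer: 4761/2 ≈ 2380.5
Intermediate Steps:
M(w) = -11/2 (M(w) = (-5 - 1*6)/2 = (-5 - 6)/2 = (1/2)*(-11) = -11/2)
(M(5) - 98)*(-23) = (-11/2 - 98)*(-23) = -207/2*(-23) = 4761/2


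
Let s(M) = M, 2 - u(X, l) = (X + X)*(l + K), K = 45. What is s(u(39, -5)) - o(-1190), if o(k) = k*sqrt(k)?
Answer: -3118 + 1190*I*sqrt(1190) ≈ -3118.0 + 41051.0*I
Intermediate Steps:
u(X, l) = 2 - 2*X*(45 + l) (u(X, l) = 2 - (X + X)*(l + 45) = 2 - 2*X*(45 + l))
o(k) = k**(3/2)
s(u(39, -5)) - o(-1190) = (2 - 90*39 - 2*39*(-5)) - (-1190)**(3/2) = (2 - 3510 + 390) - (-1190)*I*sqrt(1190) = -3118 + 1190*I*sqrt(1190)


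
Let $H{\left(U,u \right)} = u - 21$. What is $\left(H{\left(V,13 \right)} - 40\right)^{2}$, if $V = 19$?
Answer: $2304$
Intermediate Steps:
$H{\left(U,u \right)} = -21 + u$
$\left(H{\left(V,13 \right)} - 40\right)^{2} = \left(\left(-21 + 13\right) - 40\right)^{2} = \left(-8 - 40\right)^{2} = \left(-48\right)^{2} = 2304$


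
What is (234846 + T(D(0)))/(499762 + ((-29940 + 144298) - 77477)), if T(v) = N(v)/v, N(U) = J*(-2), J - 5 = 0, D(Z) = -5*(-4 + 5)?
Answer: 234848/536643 ≈ 0.43762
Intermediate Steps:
D(Z) = -5 (D(Z) = -5*1 = -5)
J = 5 (J = 5 + 0 = 5)
N(U) = -10 (N(U) = 5*(-2) = -10)
T(v) = -10/v
(234846 + T(D(0)))/(499762 + ((-29940 + 144298) - 77477)) = (234846 - 10/(-5))/(499762 + ((-29940 + 144298) - 77477)) = (234846 - 10*(-1/5))/(499762 + (114358 - 77477)) = (234846 + 2)/(499762 + 36881) = 234848/536643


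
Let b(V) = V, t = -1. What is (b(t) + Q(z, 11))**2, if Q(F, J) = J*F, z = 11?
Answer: 14400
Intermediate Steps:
Q(F, J) = F*J
(b(t) + Q(z, 11))**2 = (-1 + 11*11)**2 = (-1 + 121)**2 = 120**2 = 14400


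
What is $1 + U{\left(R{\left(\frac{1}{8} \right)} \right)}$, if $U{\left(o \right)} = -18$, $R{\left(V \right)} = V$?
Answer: $-17$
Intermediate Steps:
$1 + U{\left(R{\left(\frac{1}{8} \right)} \right)} = 1 - 18 = -17$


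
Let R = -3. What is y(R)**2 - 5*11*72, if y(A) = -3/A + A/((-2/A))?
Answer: -15791/4 ≈ -3947.8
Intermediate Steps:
y(A) = -3/A - A**2/2 (y(A) = -3/A + A*(-A/2) = -3/A - A**2/2)
y(R)**2 - 5*11*72 = ((1/2)*(-6 - 1*(-3)**3)/(-3))**2 - 5*11*72 = ((1/2)*(-1/3)*(-6 - 1*(-27)))**2 - 55*72 = ((1/2)*(-1/3)*(-6 + 27))**2 - 1*3960 = ((1/2)*(-1/3)*21)**2 - 3960 = (-7/2)**2 - 3960 = 49/4 - 3960 = -15791/4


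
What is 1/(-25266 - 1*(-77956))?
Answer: 1/52690 ≈ 1.8979e-5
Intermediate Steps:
1/(-25266 - 1*(-77956)) = 1/(-25266 + 77956) = 1/52690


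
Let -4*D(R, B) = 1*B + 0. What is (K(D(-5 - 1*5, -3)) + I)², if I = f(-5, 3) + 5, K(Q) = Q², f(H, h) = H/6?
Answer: 51529/2304 ≈ 22.365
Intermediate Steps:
f(H, h) = H/6 (f(H, h) = H*(⅙) = H/6)
D(R, B) = -B/4 (D(R, B) = -(1*B + 0)/4 = -(B + 0)/4 = -B/4)
I = 25/6 (I = (⅙)*(-5) + 5 = -⅚ + 5 = 25/6 ≈ 4.1667)
(K(D(-5 - 1*5, -3)) + I)² = ((-¼*(-3))² + 25/6)² = ((¾)² + 25/6)² = (9/16 + 25/6)² = (227/48)² = 51529/2304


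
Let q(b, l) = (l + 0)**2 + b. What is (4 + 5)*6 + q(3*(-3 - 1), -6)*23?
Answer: 606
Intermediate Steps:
q(b, l) = b + l**2 (q(b, l) = l**2 + b = b + l**2)
(4 + 5)*6 + q(3*(-3 - 1), -6)*23 = (4 + 5)*6 + (3*(-3 - 1) + (-6)**2)*23 = 9*6 + (3*(-4) + 36)*23 = 54 + (-12 + 36)*23 = 54 + 24*23 = 54 + 552 = 606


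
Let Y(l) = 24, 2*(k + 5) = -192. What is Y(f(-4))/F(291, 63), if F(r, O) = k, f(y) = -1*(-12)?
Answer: -24/101 ≈ -0.23762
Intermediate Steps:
k = -101 (k = -5 + (½)*(-192) = -5 - 96 = -101)
f(y) = 12
F(r, O) = -101
Y(f(-4))/F(291, 63) = 24/(-101) = 24*(-1/101) = -24/101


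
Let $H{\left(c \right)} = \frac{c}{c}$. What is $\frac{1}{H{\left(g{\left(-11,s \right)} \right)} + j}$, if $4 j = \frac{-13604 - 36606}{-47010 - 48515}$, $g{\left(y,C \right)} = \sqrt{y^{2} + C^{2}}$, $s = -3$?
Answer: $\frac{38210}{43231} \approx 0.88386$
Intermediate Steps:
$g{\left(y,C \right)} = \sqrt{C^{2} + y^{2}}$
$H{\left(c \right)} = 1$
$j = \frac{5021}{38210}$ ($j = \frac{\left(-13604 - 36606\right) \frac{1}{-47010 - 48515}}{4} = \frac{\left(-50210\right) \frac{1}{-95525}}{4} = \frac{\left(-50210\right) \left(- \frac{1}{95525}\right)}{4} = \frac{1}{4} \cdot \frac{10042}{19105} = \frac{5021}{38210} \approx 0.13141$)
$\frac{1}{H{\left(g{\left(-11,s \right)} \right)} + j} = \frac{1}{1 + \frac{5021}{38210}} = \frac{1}{\frac{43231}{38210}} = \frac{38210}{43231}$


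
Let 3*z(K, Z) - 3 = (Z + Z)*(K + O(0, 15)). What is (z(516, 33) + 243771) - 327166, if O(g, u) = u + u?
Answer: -71382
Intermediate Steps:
O(g, u) = 2*u
z(K, Z) = 1 + 2*Z*(30 + K)/3 (z(K, Z) = 1 + ((Z + Z)*(K + 2*15))/3 = 1 + ((2*Z)*(K + 30))/3 = 1 + ((2*Z)*(30 + K))/3 = 1 + (2*Z*(30 + K))/3 = 1 + 2*Z*(30 + K)/3)
(z(516, 33) + 243771) - 327166 = ((1 + 20*33 + (2/3)*516*33) + 243771) - 327166 = ((1 + 660 + 11352) + 243771) - 327166 = (12013 + 243771) - 327166 = 255784 - 327166 = -71382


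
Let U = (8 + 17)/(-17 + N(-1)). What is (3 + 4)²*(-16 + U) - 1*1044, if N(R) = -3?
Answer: -7557/4 ≈ -1889.3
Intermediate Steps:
U = -5/4 (U = (8 + 17)/(-17 - 3) = 25/(-20) = 25*(-1/20) = -5/4 ≈ -1.2500)
(3 + 4)²*(-16 + U) - 1*1044 = (3 + 4)²*(-16 - 5/4) - 1*1044 = 7²*(-69/4) - 1044 = 49*(-69/4) - 1044 = -3381/4 - 1044 = -7557/4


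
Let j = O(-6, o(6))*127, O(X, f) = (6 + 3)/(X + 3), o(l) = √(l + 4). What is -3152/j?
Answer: 3152/381 ≈ 8.2730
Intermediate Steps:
o(l) = √(4 + l)
O(X, f) = 9/(3 + X)
j = -381 (j = (9/(3 - 6))*127 = (9/(-3))*127 = (9*(-⅓))*127 = -3*127 = -381)
-3152/j = -3152/(-381) = -3152*(-1/381) = 3152/381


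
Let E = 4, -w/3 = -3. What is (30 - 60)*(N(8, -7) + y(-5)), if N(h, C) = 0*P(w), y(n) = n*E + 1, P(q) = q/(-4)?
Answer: 570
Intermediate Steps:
w = 9 (w = -3*(-3) = 9)
P(q) = -q/4 (P(q) = q*(-¼) = -q/4)
y(n) = 1 + 4*n (y(n) = n*4 + 1 = 4*n + 1 = 1 + 4*n)
N(h, C) = 0 (N(h, C) = 0*(-¼*9) = 0*(-9/4) = 0)
(30 - 60)*(N(8, -7) + y(-5)) = (30 - 60)*(0 + (1 + 4*(-5))) = -30*(0 + (1 - 20)) = -30*(0 - 19) = -30*(-19) = 570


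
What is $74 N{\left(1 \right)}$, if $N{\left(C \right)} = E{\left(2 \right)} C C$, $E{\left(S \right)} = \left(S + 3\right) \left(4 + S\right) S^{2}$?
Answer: $8880$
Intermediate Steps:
$E{\left(S \right)} = S^{2} \left(3 + S\right) \left(4 + S\right)$ ($E{\left(S \right)} = \left(3 + S\right) \left(4 + S\right) S^{2} = S^{2} \left(3 + S\right) \left(4 + S\right)$)
$N{\left(C \right)} = 120 C^{2}$ ($N{\left(C \right)} = 2^{2} \left(12 + 2^{2} + 7 \cdot 2\right) C C = 4 \left(12 + 4 + 14\right) C C = 4 \cdot 30 C C = 120 C C = 120 C^{2}$)
$74 N{\left(1 \right)} = 74 \cdot 120 \cdot 1^{2} = 74 \cdot 120 \cdot 1 = 74 \cdot 120 = 8880$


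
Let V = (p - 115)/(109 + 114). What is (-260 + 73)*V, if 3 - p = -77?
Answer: 6545/223 ≈ 29.350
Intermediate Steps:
p = 80 (p = 3 - 1*(-77) = 3 + 77 = 80)
V = -35/223 (V = (80 - 115)/(109 + 114) = -35/223 ≈ -0.15695)
(-260 + 73)*V = (-260 + 73)*(-35/223) = -187*(-35/223) = 6545/223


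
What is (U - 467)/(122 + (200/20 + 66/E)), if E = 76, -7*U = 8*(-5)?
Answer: -122702/35343 ≈ -3.4717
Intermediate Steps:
U = 40/7 (U = -8*(-5)/7 = -⅐*(-40) = 40/7 ≈ 5.7143)
(U - 467)/(122 + (200/20 + 66/E)) = (40/7 - 467)/(122 + (200/20 + 66/76)) = -3229/(7*(122 + (200*(1/20) + 66*(1/76)))) = -3229/(7*(122 + (10 + 33/38))) = -3229/(7*(122 + 413/38)) = -3229/(7*5049/38) = -3229/7*38/5049 = -122702/35343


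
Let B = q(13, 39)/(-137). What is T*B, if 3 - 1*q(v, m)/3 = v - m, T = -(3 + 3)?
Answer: 522/137 ≈ 3.8102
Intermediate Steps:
T = -6 (T = -1*6 = -6)
q(v, m) = 9 - 3*v + 3*m (q(v, m) = 9 - 3*(v - m) = 9 + (-3*v + 3*m) = 9 - 3*v + 3*m)
B = -87/137 (B = (9 - 3*13 + 3*39)/(-137) = (9 - 39 + 117)*(-1/137) = 87*(-1/137) = -87/137 ≈ -0.63504)
T*B = -6*(-87/137) = 522/137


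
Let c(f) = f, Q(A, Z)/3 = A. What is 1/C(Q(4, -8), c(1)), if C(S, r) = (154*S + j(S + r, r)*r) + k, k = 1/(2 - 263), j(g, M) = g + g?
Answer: 261/489113 ≈ 0.00053362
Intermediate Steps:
Q(A, Z) = 3*A
j(g, M) = 2*g
k = -1/261 (k = 1/(-261) = -1/261 ≈ -0.0038314)
C(S, r) = -1/261 + 154*S + r*(2*S + 2*r) (C(S, r) = (154*S + (2*(S + r))*r) - 1/261 = (154*S + (2*S + 2*r)*r) - 1/261 = (154*S + r*(2*S + 2*r)) - 1/261 = -1/261 + 154*S + r*(2*S + 2*r))
1/C(Q(4, -8), c(1)) = 1/(-1/261 + 154*(3*4) + 2*1*(3*4 + 1)) = 1/(-1/261 + 154*12 + 2*1*(12 + 1)) = 1/(-1/261 + 1848 + 2*1*13) = 1/(-1/261 + 1848 + 26) = 1/(489113/261) = 261/489113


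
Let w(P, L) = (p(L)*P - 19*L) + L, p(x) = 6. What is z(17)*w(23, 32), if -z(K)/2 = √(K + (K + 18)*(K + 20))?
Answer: 3504*√82 ≈ 31730.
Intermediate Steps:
w(P, L) = -18*L + 6*P (w(P, L) = (6*P - 19*L) + L = (-19*L + 6*P) + L = -18*L + 6*P)
z(K) = -2*√(K + (18 + K)*(20 + K)) (z(K) = -2*√(K + (K + 18)*(K + 20)) = -2*√(K + (18 + K)*(20 + K)))
z(17)*w(23, 32) = (-2*√(360 + 17² + 39*17))*(-18*32 + 6*23) = (-2*√(360 + 289 + 663))*(-576 + 138) = -8*√82*(-438) = 3504*√82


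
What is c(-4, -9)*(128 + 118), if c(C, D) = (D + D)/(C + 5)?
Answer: -4428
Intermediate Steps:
c(C, D) = 2*D/(5 + C) (c(C, D) = (2*D)/(5 + C) = 2*D/(5 + C))
c(-4, -9)*(128 + 118) = (2*(-9)/(5 - 4))*(128 + 118) = (2*(-9)/1)*246 = (2*(-9)*1)*246 = -18*246 = -4428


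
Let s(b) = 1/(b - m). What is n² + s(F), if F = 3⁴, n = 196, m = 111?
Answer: 1152479/30 ≈ 38416.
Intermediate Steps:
F = 81
s(b) = 1/(-111 + b) (s(b) = 1/(b - 1*111) = 1/(b - 111) = 1/(-111 + b))
n² + s(F) = 196² + 1/(-111 + 81) = 38416 + 1/(-30) = 38416 - 1/30 = 1152479/30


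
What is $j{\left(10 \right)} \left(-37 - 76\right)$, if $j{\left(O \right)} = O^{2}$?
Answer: $-11300$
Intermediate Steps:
$j{\left(10 \right)} \left(-37 - 76\right) = 10^{2} \left(-37 - 76\right) = 100 \left(-113\right) = -11300$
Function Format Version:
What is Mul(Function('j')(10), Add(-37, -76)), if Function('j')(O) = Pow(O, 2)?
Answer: -11300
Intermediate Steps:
Mul(Function('j')(10), Add(-37, -76)) = Mul(Pow(10, 2), Add(-37, -76)) = Mul(100, -113) = -11300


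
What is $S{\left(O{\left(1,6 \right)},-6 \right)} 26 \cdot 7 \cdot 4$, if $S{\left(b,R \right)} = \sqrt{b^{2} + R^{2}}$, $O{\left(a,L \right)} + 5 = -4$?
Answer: $2184 \sqrt{13} \approx 7874.5$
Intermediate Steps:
$O{\left(a,L \right)} = -9$ ($O{\left(a,L \right)} = -5 - 4 = -9$)
$S{\left(b,R \right)} = \sqrt{R^{2} + b^{2}}$
$S{\left(O{\left(1,6 \right)},-6 \right)} 26 \cdot 7 \cdot 4 = \sqrt{\left(-6\right)^{2} + \left(-9\right)^{2}} \cdot 26 \cdot 7 \cdot 4 = \sqrt{36 + 81} \cdot 26 \cdot 28 = \sqrt{117} \cdot 26 \cdot 28 = 3 \sqrt{13} \cdot 26 \cdot 28 = 78 \sqrt{13} \cdot 28 = 2184 \sqrt{13}$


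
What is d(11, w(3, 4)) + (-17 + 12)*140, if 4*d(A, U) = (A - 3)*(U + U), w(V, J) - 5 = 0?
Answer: -680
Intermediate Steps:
w(V, J) = 5 (w(V, J) = 5 + 0 = 5)
d(A, U) = U*(-3 + A)/2 (d(A, U) = ((A - 3)*(U + U))/4 = ((-3 + A)*(2*U))/4 = (2*U*(-3 + A))/4 = U*(-3 + A)/2)
d(11, w(3, 4)) + (-17 + 12)*140 = (½)*5*(-3 + 11) + (-17 + 12)*140 = (½)*5*8 - 5*140 = 20 - 700 = -680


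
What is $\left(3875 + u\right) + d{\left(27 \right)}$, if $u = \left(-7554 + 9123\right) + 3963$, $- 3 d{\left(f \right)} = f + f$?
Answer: $9389$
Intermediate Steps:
$d{\left(f \right)} = - \frac{2 f}{3}$ ($d{\left(f \right)} = - \frac{f + f}{3} = - \frac{2 f}{3}$)
$u = 5532$ ($u = 1569 + 3963 = 5532$)
$\left(3875 + u\right) + d{\left(27 \right)} = \left(3875 + 5532\right) - 18 = 9407 - 18 = 9389$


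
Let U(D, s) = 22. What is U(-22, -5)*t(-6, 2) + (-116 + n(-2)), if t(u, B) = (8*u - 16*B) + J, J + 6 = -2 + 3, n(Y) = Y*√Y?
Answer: -1986 - 2*I*√2 ≈ -1986.0 - 2.8284*I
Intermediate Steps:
n(Y) = Y^(3/2)
J = -5 (J = -6 + (-2 + 3) = -6 + 1 = -5)
t(u, B) = -5 - 16*B + 8*u (t(u, B) = (8*u - 16*B) - 5 = (-16*B + 8*u) - 5 = -5 - 16*B + 8*u)
U(-22, -5)*t(-6, 2) + (-116 + n(-2)) = 22*(-5 - 16*2 + 8*(-6)) + (-116 + (-2)^(3/2)) = 22*(-5 - 32 - 48) + (-116 - 2*I*√2) = 22*(-85) + (-116 - 2*I*√2) = -1870 + (-116 - 2*I*√2) = -1986 - 2*I*√2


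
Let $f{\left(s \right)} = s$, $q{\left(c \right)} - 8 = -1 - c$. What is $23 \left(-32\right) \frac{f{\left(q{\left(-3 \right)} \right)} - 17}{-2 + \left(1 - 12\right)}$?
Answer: $- \frac{5152}{13} \approx -396.31$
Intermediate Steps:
$q{\left(c \right)} = 7 - c$ ($q{\left(c \right)} = 8 - \left(1 + c\right) = 7 - c$)
$23 \left(-32\right) \frac{f{\left(q{\left(-3 \right)} \right)} - 17}{-2 + \left(1 - 12\right)} = 23 \left(-32\right) \frac{\left(7 - -3\right) - 17}{-2 + \left(1 - 12\right)} = - 736 \frac{\left(7 + 3\right) - 17}{-2 + \left(1 - 12\right)} = - 736 \frac{10 - 17}{-2 - 11} = - 736 \left(- \frac{7}{-13}\right) = - 736 \left(\left(-7\right) \left(- \frac{1}{13}\right)\right) = \left(-736\right) \frac{7}{13} = - \frac{5152}{13}$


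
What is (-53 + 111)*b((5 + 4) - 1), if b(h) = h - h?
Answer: 0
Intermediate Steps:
b(h) = 0
(-53 + 111)*b((5 + 4) - 1) = (-53 + 111)*0 = 58*0 = 0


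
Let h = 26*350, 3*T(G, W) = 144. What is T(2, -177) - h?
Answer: -9052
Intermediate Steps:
T(G, W) = 48 (T(G, W) = (⅓)*144 = 48)
h = 9100
T(2, -177) - h = 48 - 1*9100 = 48 - 9100 = -9052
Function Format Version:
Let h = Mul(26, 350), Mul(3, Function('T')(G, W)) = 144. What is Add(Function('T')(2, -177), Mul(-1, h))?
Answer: -9052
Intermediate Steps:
Function('T')(G, W) = 48 (Function('T')(G, W) = Mul(Rational(1, 3), 144) = 48)
h = 9100
Add(Function('T')(2, -177), Mul(-1, h)) = Add(48, Mul(-1, 9100)) = Add(48, -9100) = -9052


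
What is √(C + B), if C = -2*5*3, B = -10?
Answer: 2*I*√10 ≈ 6.3246*I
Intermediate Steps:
C = -30 (C = -10*3 = -30)
√(C + B) = √(-30 - 10) = √(-40) = 2*I*√10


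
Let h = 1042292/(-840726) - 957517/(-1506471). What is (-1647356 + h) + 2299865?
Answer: 137736837766762054/211088222991 ≈ 6.5251e+5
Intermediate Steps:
h = -127528872365/211088222991 (h = 1042292*(-1/840726) - 957517*(-1/1506471) = -521146/420363 + 957517/1506471 = -127528872365/211088222991 ≈ -0.60415)
(-1647356 + h) + 2299865 = (-1647356 - 127528872365/211088222991) + 2299865 = -347737578202434161/211088222991 + 2299865 = 137736837766762054/211088222991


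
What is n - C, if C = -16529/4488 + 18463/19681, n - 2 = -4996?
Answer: -440869224727/88328328 ≈ -4991.3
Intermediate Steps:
n = -4994 (n = 2 - 4996 = -4994)
C = -242445305/88328328 (C = -16529*1/4488 + 18463*(1/19681) = -16529/4488 + 18463/19681 = -242445305/88328328 ≈ -2.7448)
n - C = -4994 - 1*(-242445305/88328328) = -4994 + 242445305/88328328 = -440869224727/88328328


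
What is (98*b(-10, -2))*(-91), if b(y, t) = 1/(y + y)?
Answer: 4459/10 ≈ 445.90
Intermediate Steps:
b(y, t) = 1/(2*y)
(98*b(-10, -2))*(-91) = (98*((½)/(-10)))*(-91) = (98*((½)*(-⅒)))*(-91) = (98*(-1/20))*(-91) = -49/10*(-91) = 4459/10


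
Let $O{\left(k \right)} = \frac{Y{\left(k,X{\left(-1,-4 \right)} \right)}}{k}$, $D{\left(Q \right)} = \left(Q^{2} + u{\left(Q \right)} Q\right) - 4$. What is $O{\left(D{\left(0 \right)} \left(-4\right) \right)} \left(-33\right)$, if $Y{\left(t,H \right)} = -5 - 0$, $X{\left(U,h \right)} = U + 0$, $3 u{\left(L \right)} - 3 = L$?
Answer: $\frac{165}{16} \approx 10.313$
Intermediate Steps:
$u{\left(L \right)} = 1 + \frac{L}{3}$
$X{\left(U,h \right)} = U$
$Y{\left(t,H \right)} = -5$ ($Y{\left(t,H \right)} = -5 + 0 = -5$)
$D{\left(Q \right)} = -4 + Q^{2} + Q \left(1 + \frac{Q}{3}\right)$ ($D{\left(Q \right)} = \left(Q^{2} + \left(1 + \frac{Q}{3}\right) Q\right) - 4 = \left(Q^{2} + Q \left(1 + \frac{Q}{3}\right)\right) - 4 = -4 + Q^{2} + Q \left(1 + \frac{Q}{3}\right)$)
$O{\left(k \right)} = - \frac{5}{k}$
$O{\left(D{\left(0 \right)} \left(-4\right) \right)} \left(-33\right) = - \frac{5}{\left(-4 + 0 + \frac{4 \cdot 0^{2}}{3}\right) \left(-4\right)} \left(-33\right) = - \frac{5}{\left(-4 + 0 + \frac{4}{3} \cdot 0\right) \left(-4\right)} \left(-33\right) = - \frac{5}{\left(-4 + 0 + 0\right) \left(-4\right)} \left(-33\right) = - \frac{5}{\left(-4\right) \left(-4\right)} \left(-33\right) = - \frac{5}{16} \left(-33\right) = \left(-5\right) \frac{1}{16} \left(-33\right) = \left(- \frac{5}{16}\right) \left(-33\right) = \frac{165}{16}$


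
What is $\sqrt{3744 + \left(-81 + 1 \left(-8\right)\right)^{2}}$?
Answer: $\sqrt{11665} \approx 108.0$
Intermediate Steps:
$\sqrt{3744 + \left(-81 + 1 \left(-8\right)\right)^{2}} = \sqrt{3744 + \left(-81 - 8\right)^{2}} = \sqrt{3744 + \left(-89\right)^{2}} = \sqrt{3744 + 7921} = \sqrt{11665}$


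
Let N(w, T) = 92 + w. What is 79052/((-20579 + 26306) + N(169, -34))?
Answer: 19763/1497 ≈ 13.202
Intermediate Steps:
79052/((-20579 + 26306) + N(169, -34)) = 79052/((-20579 + 26306) + (92 + 169)) = 79052/(5727 + 261) = 79052/5988 = 79052*(1/5988) = 19763/1497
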